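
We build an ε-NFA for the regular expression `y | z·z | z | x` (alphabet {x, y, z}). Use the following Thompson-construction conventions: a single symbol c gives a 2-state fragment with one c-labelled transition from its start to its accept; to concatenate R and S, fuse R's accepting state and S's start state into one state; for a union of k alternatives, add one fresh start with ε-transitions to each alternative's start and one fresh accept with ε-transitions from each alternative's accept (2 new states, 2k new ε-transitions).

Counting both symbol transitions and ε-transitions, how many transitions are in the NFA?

13

By structural recursion:
Each of the 5 symbol leaves contributes 1 transition (1 symbol, 0 ε).
  z·z — 2 transitions (2 symbol, 0 ε)
  y | z·z | z | x — 13 transitions (5 symbol, 8 ε)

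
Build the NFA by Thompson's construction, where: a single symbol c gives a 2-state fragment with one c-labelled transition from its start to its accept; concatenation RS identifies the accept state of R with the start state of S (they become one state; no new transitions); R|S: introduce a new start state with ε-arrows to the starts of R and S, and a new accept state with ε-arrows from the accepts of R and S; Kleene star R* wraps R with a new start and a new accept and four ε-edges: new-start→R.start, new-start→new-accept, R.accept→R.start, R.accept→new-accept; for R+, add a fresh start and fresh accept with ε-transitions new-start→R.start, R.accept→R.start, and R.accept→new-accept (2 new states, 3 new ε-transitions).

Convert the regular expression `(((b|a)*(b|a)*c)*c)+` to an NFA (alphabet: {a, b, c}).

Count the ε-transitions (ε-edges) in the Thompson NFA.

23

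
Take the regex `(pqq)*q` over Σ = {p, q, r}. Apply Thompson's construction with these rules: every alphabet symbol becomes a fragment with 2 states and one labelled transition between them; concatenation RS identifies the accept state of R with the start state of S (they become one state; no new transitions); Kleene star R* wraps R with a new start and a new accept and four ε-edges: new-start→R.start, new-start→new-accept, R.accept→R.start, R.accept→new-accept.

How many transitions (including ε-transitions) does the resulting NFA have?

By structural recursion:
Each of the 4 symbol leaves contributes 1 transition (1 symbol, 0 ε).
  pqq — 3 transitions (3 symbol, 0 ε)
  (pqq)* — 7 transitions (3 symbol, 4 ε)
  (pqq)*q — 8 transitions (4 symbol, 4 ε)

8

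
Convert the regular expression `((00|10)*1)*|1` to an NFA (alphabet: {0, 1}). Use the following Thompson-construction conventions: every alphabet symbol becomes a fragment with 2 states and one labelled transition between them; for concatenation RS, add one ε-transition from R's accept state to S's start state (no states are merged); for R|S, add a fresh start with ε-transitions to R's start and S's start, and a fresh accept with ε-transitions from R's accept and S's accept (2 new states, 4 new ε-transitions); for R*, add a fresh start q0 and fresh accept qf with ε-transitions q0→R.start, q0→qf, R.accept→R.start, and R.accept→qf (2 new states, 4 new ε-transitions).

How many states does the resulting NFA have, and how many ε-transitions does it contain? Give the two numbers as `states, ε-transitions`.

Recursing over subexpressions:
Each of the 6 symbol leaves contributes 2 states and 0 ε-transitions.
  00 → 4 states, 1 ε-transition
  10 → 4 states, 1 ε-transition
  00|10 → 10 states, 6 ε-transitions
  (00|10)* → 12 states, 10 ε-transitions
  (00|10)*1 → 14 states, 11 ε-transitions
  ((00|10)*1)* → 16 states, 15 ε-transitions
  ((00|10)*1)*|1 → 20 states, 19 ε-transitions

20, 19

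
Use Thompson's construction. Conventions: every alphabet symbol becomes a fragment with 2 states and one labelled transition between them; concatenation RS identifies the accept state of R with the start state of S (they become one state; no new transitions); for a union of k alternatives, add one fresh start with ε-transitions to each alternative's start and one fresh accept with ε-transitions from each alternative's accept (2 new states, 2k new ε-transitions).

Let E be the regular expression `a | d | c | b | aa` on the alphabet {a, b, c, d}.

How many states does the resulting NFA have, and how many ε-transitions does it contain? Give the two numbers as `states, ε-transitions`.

13, 10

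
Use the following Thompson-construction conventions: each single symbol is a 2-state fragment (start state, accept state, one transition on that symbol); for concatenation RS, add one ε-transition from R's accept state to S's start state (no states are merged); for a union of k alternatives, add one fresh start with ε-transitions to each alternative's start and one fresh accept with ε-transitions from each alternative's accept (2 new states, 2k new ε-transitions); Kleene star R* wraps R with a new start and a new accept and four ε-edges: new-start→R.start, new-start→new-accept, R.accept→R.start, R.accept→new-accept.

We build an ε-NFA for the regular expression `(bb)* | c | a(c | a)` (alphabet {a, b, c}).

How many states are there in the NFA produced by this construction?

Building bottom-up:
Each of the 6 symbol leaves contributes a 2-state fragment.
  bb — 4 states
  (bb)* — 6 states
  c | a — 6 states
  a(c | a) — 8 states
  (bb)* | c | a(c | a) — 18 states

18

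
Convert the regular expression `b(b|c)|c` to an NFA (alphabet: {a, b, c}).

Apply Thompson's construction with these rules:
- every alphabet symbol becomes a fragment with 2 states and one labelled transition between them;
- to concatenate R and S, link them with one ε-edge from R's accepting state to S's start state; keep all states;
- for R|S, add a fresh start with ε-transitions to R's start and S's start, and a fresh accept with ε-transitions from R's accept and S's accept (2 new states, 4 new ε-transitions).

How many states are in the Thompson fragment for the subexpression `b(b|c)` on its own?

8

Fragment for `b(b|c)`:
Each of the 3 symbol leaves contributes a 2-state fragment.
  b|c — 6 states
  b(b|c) — 8 states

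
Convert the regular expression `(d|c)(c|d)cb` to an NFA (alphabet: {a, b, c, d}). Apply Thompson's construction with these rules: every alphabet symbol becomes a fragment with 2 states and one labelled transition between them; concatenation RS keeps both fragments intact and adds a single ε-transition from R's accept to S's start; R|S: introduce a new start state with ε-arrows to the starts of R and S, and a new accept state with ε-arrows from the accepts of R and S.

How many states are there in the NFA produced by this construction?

Per subexpression:
Each of the 6 symbol leaves contributes a 2-state fragment.
  d|c : 6 states
  c|d : 6 states
  (d|c)(c|d)cb : 16 states

16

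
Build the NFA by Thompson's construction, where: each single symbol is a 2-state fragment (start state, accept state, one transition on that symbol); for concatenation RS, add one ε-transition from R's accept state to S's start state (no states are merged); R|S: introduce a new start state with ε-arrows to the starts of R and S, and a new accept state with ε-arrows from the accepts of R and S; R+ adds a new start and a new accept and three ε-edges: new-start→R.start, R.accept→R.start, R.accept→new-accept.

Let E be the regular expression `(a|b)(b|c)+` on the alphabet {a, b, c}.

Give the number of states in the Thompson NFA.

Recursing over subexpressions:
Each of the 4 symbol leaves contributes a 2-state fragment.
  a|b = 6 states
  b|c = 6 states
  (b|c)+ = 8 states
  (a|b)(b|c)+ = 14 states

14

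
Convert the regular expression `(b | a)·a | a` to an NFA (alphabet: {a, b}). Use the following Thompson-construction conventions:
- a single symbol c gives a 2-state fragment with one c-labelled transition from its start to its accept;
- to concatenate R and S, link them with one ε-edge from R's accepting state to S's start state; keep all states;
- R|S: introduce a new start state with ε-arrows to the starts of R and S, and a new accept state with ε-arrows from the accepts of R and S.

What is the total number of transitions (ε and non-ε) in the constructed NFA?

Bottom-up over the parse tree:
Each of the 4 symbol leaves contributes 1 transition (1 symbol, 0 ε).
  b | a — 6 transitions (2 symbol, 4 ε)
  (b | a)·a — 8 transitions (3 symbol, 5 ε)
  (b | a)·a | a — 13 transitions (4 symbol, 9 ε)

13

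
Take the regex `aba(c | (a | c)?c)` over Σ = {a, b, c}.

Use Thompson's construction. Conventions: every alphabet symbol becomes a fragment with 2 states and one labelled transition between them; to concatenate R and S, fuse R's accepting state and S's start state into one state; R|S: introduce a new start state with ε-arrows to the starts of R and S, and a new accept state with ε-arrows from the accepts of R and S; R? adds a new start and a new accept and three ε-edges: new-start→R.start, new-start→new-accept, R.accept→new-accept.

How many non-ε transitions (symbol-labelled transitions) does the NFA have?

By structural recursion:
Each of the 7 symbol leaves contributes exactly 1 symbol transition.
  a | c — 2 symbol transitions
  (a | c)? — 2 symbol transitions
  (a | c)?c — 3 symbol transitions
  c | (a | c)?c — 4 symbol transitions
  aba(c | (a | c)?c) — 7 symbol transitions

7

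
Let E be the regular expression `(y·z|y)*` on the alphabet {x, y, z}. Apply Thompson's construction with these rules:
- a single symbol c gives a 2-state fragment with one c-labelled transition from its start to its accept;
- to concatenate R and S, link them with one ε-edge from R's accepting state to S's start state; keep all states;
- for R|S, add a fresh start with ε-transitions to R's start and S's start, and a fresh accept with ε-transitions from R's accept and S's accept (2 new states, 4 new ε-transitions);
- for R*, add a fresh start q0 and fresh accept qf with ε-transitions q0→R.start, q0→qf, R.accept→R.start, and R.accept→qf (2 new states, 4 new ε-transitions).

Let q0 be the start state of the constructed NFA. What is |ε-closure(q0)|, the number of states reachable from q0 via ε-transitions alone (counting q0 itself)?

5

Work bottom-up. For each fragment F, track |ε-closure(F.start)| and whether F's accept lies in that closure (i.e. whether F accepts ε). A single-symbol fragment has closure size 1 and does not accept ε.
  y·z → |ε-closure| equals the left operand's closure size = 1 (its accept is not ε-reachable, so the closure stops there)
  y·z|y → |ε-closure| = 1 + 1 + 1 = 3 (the new accept is not ε-reachable since no branch accepts ε)
  (y·z|y)* → the star's fresh start ε-reaches both the body's start and the fresh accept: |ε-closure| = 2 + 3 = 5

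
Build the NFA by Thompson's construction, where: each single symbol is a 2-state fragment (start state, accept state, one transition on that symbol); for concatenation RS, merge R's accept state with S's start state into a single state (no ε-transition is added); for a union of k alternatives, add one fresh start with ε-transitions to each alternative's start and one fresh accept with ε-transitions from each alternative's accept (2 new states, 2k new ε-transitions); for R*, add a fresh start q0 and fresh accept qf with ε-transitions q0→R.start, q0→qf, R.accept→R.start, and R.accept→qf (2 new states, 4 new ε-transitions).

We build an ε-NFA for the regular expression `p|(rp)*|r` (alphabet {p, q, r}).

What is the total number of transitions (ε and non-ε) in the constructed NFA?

Bottom-up over the parse tree:
Each of the 4 symbol leaves contributes 1 transition (1 symbol, 0 ε).
  rp : 2 transitions (2 symbol, 0 ε)
  (rp)* : 6 transitions (2 symbol, 4 ε)
  p|(rp)*|r : 14 transitions (4 symbol, 10 ε)

14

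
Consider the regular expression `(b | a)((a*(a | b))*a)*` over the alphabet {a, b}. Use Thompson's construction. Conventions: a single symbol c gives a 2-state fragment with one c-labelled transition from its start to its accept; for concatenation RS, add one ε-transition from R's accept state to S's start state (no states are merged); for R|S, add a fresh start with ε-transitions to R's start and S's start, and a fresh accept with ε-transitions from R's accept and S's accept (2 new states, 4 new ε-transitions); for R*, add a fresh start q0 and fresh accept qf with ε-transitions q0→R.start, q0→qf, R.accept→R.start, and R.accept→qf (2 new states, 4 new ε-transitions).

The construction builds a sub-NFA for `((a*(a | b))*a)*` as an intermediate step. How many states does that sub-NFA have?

Fragment for `((a*(a | b))*a)*`:
Each of the 4 symbol leaves contributes a 2-state fragment.
  a* — 4 states
  a | b — 6 states
  a*(a | b) — 10 states
  (a*(a | b))* — 12 states
  (a*(a | b))*a — 14 states
  ((a*(a | b))*a)* — 16 states

16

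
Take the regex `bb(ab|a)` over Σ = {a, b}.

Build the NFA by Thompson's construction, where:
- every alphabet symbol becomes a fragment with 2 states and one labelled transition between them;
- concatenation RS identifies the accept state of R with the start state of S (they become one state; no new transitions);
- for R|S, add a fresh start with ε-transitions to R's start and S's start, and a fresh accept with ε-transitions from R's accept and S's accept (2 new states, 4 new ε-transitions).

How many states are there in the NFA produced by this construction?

9

By structural recursion:
Each of the 5 symbol leaves contributes a 2-state fragment.
  ab = 3 states
  ab|a = 7 states
  bb(ab|a) = 9 states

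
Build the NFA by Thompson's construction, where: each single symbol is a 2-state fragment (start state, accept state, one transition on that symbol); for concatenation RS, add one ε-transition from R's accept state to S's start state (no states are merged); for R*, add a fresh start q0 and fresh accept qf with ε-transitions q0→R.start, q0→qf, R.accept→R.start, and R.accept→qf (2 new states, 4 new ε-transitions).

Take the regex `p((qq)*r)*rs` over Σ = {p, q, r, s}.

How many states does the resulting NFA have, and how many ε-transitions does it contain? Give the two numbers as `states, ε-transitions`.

16, 13

By structural recursion:
Each of the 6 symbol leaves contributes 2 states and 0 ε-transitions.
  qq → 4 states, 1 ε-transition
  (qq)* → 6 states, 5 ε-transitions
  (qq)*r → 8 states, 6 ε-transitions
  ((qq)*r)* → 10 states, 10 ε-transitions
  p((qq)*r)*rs → 16 states, 13 ε-transitions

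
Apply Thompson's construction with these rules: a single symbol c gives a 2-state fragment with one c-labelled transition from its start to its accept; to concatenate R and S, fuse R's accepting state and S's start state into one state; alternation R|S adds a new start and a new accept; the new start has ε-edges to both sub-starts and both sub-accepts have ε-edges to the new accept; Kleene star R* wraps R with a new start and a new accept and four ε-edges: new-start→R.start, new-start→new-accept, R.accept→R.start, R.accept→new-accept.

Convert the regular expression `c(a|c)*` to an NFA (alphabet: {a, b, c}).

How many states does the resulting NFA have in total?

9

Building bottom-up:
Each of the 3 symbol leaves contributes a 2-state fragment.
  a|c — 6 states
  (a|c)* — 8 states
  c(a|c)* — 9 states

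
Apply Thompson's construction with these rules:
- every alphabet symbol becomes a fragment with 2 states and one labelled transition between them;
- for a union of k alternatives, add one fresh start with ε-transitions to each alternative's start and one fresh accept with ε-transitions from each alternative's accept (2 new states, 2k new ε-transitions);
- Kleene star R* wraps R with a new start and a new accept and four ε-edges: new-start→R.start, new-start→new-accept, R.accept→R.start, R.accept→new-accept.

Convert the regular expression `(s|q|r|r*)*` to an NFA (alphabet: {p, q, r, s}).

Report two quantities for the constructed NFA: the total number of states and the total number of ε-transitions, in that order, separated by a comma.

14, 16

Recursing over subexpressions:
Each of the 4 symbol leaves contributes 2 states and 0 ε-transitions.
  r* → 4 states, 4 ε-transitions
  s|q|r|r* → 12 states, 12 ε-transitions
  (s|q|r|r*)* → 14 states, 16 ε-transitions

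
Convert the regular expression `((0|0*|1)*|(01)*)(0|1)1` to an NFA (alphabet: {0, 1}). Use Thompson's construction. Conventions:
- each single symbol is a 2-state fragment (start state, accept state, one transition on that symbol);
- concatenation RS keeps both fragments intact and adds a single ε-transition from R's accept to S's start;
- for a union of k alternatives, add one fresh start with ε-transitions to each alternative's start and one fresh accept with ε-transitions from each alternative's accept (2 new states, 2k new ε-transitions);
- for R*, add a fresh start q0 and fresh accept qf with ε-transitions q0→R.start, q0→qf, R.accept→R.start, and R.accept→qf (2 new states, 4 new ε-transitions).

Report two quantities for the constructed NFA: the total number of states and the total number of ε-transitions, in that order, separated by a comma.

28, 29

Building bottom-up:
Each of the 8 symbol leaves contributes 2 states and 0 ε-transitions.
  0* → 4 states, 4 ε-transitions
  0|0*|1 → 10 states, 10 ε-transitions
  (0|0*|1)* → 12 states, 14 ε-transitions
  01 → 4 states, 1 ε-transition
  (01)* → 6 states, 5 ε-transitions
  (0|0*|1)*|(01)* → 20 states, 23 ε-transitions
  0|1 → 6 states, 4 ε-transitions
  ((0|0*|1)*|(01)*)(0|1)1 → 28 states, 29 ε-transitions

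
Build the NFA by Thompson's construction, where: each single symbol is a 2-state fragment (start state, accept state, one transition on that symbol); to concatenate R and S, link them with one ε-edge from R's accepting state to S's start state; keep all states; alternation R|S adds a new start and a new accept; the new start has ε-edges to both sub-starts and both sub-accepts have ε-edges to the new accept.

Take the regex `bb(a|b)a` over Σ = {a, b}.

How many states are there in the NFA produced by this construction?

12

By structural recursion:
Each of the 5 symbol leaves contributes a 2-state fragment.
  a|b = 6 states
  bb(a|b)a = 12 states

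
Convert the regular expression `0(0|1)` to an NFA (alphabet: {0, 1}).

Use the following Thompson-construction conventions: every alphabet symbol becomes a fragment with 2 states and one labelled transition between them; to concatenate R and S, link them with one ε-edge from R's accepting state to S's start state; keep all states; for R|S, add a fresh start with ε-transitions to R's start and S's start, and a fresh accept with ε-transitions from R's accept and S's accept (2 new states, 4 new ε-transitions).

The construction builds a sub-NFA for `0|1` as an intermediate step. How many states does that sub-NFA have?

6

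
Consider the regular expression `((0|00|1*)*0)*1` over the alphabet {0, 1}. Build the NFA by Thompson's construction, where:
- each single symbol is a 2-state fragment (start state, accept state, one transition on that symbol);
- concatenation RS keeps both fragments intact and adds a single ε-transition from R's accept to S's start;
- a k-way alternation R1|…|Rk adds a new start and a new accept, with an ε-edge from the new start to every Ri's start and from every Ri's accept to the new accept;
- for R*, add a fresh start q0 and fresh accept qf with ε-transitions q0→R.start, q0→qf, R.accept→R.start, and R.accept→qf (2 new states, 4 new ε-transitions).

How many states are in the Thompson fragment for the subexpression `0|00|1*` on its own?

Fragment for `0|00|1*`:
Each of the 4 symbol leaves contributes a 2-state fragment.
  00 : 4 states
  1* : 4 states
  0|00|1* : 12 states

12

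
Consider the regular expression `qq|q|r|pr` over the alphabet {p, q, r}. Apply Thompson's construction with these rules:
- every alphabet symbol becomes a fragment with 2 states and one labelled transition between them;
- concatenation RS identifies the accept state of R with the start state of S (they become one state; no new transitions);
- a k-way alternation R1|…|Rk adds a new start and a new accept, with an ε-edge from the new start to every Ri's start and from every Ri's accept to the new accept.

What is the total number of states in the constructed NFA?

12

Recursing over subexpressions:
Each of the 6 symbol leaves contributes a 2-state fragment.
  qq — 3 states
  pr — 3 states
  qq|q|r|pr — 12 states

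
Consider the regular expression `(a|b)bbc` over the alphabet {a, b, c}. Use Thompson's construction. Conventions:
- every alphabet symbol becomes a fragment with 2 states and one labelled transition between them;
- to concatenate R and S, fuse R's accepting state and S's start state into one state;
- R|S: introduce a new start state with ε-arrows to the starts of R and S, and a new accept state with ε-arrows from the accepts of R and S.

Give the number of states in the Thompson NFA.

9

Recursing over subexpressions:
Each of the 5 symbol leaves contributes a 2-state fragment.
  a|b — 6 states
  (a|b)bbc — 9 states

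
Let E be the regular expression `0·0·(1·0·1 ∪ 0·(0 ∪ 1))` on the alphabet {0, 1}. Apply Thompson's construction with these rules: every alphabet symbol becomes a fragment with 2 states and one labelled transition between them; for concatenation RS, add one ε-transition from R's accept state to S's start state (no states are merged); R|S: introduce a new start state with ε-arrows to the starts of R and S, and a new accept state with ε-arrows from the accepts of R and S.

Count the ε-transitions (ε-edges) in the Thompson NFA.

13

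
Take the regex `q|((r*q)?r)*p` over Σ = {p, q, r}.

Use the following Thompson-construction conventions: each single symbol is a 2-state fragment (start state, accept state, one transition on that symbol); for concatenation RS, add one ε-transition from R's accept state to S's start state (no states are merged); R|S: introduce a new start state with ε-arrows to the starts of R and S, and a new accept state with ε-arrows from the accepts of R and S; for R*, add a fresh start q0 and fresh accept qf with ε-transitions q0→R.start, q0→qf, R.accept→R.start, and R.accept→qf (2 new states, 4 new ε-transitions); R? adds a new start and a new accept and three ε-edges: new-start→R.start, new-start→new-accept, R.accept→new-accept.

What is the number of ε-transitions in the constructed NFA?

18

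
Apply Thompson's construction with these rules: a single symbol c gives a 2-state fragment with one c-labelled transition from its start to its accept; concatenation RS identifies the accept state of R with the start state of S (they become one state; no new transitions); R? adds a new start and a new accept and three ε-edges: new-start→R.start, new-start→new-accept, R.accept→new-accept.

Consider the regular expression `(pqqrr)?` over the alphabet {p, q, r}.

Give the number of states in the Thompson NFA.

8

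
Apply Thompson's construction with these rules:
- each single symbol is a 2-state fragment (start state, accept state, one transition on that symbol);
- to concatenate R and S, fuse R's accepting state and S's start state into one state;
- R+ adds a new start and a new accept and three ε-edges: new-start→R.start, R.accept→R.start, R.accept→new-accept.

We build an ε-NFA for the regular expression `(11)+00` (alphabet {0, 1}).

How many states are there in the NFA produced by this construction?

Bottom-up over the parse tree:
Each of the 4 symbol leaves contributes a 2-state fragment.
  11 = 3 states
  (11)+ = 5 states
  (11)+00 = 7 states

7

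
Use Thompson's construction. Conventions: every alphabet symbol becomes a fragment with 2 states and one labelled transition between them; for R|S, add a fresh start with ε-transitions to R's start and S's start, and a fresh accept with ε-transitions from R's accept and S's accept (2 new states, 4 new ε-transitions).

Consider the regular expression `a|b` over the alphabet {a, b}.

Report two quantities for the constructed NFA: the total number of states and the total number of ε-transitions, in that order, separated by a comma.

Per subexpression:
Each of the 2 symbol leaves contributes 2 states and 0 ε-transitions.
  a|b → 6 states, 4 ε-transitions

6, 4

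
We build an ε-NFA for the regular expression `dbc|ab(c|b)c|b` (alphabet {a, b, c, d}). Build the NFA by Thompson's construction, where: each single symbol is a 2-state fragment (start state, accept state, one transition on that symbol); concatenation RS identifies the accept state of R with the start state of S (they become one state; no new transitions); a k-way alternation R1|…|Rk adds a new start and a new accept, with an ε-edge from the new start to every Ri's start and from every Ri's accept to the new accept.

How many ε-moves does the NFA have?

Recursing over subexpressions:
Each of the 9 symbol leaves contributes 0 ε-transitions.
  dbc — 0 ε-transitions
  c|b — 4 ε-transitions
  ab(c|b)c — 4 ε-transitions
  dbc|ab(c|b)c|b — 10 ε-transitions

10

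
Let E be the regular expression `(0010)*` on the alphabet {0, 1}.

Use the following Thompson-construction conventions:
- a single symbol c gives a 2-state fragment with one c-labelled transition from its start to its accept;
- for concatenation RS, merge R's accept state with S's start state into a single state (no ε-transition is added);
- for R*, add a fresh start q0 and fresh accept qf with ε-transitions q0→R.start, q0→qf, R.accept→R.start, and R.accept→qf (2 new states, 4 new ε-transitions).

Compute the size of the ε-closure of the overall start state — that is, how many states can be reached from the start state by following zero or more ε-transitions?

3

Let C(F) = |ε-closure(F.start)| within fragment F, and note whether F accepts ε. Symbol fragments have C = 1 and do not accept ε. Then:
  0010 — same as the first factor's closure: |ε-closure| = 1
  (0010)* — the star's fresh start ε-reaches both the body's start and the fresh accept: |ε-closure| = 2 + 1 = 3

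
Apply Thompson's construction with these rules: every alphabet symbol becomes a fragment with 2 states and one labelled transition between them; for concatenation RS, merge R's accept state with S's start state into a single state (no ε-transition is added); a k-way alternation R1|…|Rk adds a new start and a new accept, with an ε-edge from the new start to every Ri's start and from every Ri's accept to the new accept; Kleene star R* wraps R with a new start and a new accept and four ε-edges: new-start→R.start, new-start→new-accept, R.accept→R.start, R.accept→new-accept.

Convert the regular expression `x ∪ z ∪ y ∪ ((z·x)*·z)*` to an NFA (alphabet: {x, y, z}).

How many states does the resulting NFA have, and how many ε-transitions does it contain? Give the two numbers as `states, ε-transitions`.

16, 16

Recursing over subexpressions:
Each of the 6 symbol leaves contributes 2 states and 0 ε-transitions.
  z·x — 3 states, 0 ε-transitions
  (z·x)* — 5 states, 4 ε-transitions
  (z·x)*·z — 6 states, 4 ε-transitions
  ((z·x)*·z)* — 8 states, 8 ε-transitions
  x ∪ z ∪ y ∪ ((z·x)*·z)* — 16 states, 16 ε-transitions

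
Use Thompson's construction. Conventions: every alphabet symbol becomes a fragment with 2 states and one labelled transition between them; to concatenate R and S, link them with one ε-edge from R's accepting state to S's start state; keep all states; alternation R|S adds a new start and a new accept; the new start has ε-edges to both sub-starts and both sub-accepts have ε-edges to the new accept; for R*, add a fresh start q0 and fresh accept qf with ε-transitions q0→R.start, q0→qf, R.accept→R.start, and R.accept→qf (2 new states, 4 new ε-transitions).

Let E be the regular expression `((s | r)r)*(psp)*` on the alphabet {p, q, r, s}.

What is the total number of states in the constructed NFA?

By structural recursion:
Each of the 6 symbol leaves contributes a 2-state fragment.
  s | r : 6 states
  (s | r)r : 8 states
  ((s | r)r)* : 10 states
  psp : 6 states
  (psp)* : 8 states
  ((s | r)r)*(psp)* : 18 states

18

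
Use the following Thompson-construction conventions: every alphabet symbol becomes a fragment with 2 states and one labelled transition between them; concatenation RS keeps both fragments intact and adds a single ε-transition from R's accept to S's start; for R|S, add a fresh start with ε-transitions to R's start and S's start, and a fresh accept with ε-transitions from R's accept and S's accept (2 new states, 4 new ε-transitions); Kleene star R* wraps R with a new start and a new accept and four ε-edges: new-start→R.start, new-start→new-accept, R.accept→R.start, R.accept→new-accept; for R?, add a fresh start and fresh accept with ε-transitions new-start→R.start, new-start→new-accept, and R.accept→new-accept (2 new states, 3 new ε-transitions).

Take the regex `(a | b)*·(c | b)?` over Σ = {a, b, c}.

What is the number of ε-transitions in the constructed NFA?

Bottom-up over the parse tree:
Each of the 4 symbol leaves contributes 0 ε-transitions.
  a | b → 4 ε-transitions
  (a | b)* → 8 ε-transitions
  c | b → 4 ε-transitions
  (c | b)? → 7 ε-transitions
  (a | b)*·(c | b)? → 16 ε-transitions

16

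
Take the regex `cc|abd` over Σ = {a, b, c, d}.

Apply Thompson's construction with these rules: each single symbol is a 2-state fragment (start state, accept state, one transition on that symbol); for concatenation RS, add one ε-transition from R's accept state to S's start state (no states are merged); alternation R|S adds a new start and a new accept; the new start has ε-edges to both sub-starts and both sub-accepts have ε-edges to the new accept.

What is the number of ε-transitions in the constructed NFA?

Building bottom-up:
Each of the 5 symbol leaves contributes 0 ε-transitions.
  cc : 1 ε-transition
  abd : 2 ε-transitions
  cc|abd : 7 ε-transitions

7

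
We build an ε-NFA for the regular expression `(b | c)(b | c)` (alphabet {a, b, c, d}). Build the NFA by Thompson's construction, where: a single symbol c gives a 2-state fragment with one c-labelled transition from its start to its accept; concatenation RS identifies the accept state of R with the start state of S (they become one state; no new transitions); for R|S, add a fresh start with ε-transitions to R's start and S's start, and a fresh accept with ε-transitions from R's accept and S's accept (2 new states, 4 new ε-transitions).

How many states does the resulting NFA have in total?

11

Building bottom-up:
Each of the 4 symbol leaves contributes a 2-state fragment.
  b | c = 6 states
  b | c = 6 states
  (b | c)(b | c) = 11 states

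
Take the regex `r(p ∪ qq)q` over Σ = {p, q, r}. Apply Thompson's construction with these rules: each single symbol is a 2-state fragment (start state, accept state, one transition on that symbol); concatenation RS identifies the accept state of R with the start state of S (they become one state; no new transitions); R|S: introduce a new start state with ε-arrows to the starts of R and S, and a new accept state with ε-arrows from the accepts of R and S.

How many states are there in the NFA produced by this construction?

Per subexpression:
Each of the 5 symbol leaves contributes a 2-state fragment.
  qq → 3 states
  p ∪ qq → 7 states
  r(p ∪ qq)q → 9 states

9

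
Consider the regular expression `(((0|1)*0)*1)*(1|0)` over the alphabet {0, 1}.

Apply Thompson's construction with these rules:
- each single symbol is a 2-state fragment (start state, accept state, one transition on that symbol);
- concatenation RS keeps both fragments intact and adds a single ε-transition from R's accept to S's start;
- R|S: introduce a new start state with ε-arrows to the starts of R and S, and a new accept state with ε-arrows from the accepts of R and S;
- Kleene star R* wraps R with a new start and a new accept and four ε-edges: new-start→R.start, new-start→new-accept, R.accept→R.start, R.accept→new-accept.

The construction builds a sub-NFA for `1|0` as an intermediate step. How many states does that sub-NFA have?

6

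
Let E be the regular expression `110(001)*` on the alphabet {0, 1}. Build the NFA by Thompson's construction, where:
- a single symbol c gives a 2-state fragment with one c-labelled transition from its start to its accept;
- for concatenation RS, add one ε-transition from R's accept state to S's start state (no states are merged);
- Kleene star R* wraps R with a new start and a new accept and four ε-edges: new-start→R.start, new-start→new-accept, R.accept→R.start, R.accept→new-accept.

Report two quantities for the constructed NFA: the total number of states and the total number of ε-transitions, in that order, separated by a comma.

Per subexpression:
Each of the 6 symbol leaves contributes 2 states and 0 ε-transitions.
  001 : 6 states, 2 ε-transitions
  (001)* : 8 states, 6 ε-transitions
  110(001)* : 14 states, 9 ε-transitions

14, 9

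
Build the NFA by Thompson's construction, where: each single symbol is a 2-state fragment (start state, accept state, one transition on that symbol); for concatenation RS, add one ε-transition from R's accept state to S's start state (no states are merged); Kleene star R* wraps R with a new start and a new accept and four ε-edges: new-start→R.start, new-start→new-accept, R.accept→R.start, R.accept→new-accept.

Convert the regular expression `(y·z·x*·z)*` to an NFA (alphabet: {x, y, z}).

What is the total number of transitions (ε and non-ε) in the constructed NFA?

15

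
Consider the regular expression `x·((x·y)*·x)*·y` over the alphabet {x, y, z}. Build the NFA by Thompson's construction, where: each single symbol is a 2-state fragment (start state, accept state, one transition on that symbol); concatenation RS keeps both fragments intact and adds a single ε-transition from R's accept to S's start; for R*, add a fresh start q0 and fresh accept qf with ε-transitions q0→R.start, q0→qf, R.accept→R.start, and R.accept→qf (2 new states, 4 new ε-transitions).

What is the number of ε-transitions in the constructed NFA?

Recursing over subexpressions:
Each of the 5 symbol leaves contributes 0 ε-transitions.
  x·y → 1 ε-transition
  (x·y)* → 5 ε-transitions
  (x·y)*·x → 6 ε-transitions
  ((x·y)*·x)* → 10 ε-transitions
  x·((x·y)*·x)*·y → 12 ε-transitions

12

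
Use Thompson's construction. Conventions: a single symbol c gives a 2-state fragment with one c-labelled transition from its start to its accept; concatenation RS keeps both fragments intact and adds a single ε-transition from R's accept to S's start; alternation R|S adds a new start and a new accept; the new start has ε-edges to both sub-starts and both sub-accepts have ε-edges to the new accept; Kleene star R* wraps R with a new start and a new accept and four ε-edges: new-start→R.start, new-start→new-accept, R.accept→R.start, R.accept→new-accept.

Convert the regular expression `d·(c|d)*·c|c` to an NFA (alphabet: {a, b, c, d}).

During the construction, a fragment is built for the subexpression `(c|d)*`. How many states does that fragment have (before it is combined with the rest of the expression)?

Fragment for `(c|d)*`:
Each of the 2 symbol leaves contributes a 2-state fragment.
  c|d → 6 states
  (c|d)* → 8 states

8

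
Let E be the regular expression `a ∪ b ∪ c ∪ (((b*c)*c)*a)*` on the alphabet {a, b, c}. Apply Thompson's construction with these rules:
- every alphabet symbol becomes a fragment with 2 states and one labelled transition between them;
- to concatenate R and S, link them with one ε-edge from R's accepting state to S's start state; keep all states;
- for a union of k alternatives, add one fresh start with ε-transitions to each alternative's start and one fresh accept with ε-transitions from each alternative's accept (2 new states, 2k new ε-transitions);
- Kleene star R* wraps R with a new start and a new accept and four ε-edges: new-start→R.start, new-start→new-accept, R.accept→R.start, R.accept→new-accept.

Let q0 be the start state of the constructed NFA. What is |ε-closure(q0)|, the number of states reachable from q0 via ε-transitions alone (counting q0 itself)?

Work bottom-up. For each fragment F, track |ε-closure(F.start)| and whether F's accept lies in that closure (i.e. whether F accepts ε). A single-symbol fragment has closure size 1 and does not accept ε.
  b* — the star's fresh start ε-reaches both the body's start and the fresh accept: C = 2 + 1 = 3
  b*c — C = 3 + 1 = 4 (closure spills across the concat boundary because the left factor accepts ε)
  (b*c)* — the star's fresh start ε-reaches both the body's start and the fresh accept: C = 2 + 4 = 6
  (b*c)*c — the left operand accepts ε, so the closure extends into the next operand (via the concat ε-link); C = 6 + 1 = 7
  ((b*c)*c)* — the star's fresh start ε-reaches both the body's start and the fresh accept: C = 2 + 7 = 9
  ((b*c)*c)*a — C = 9 + 1 = 10 (closure spills across the concat boundary because the left factor accepts ε)
  (((b*c)*c)*a)* — new start has ε-edges to the inner start and to the new accept, so C = 2 + 10 = 12
  a ∪ b ∪ c ∪ (((b*c)*c)*a)* — new start ε-reaches every alternative's start; at least one alternative accepts ε, so the union's new accept is reached too: C = 1 + 1 + 1 + 1 + 12 + 1 = 17

17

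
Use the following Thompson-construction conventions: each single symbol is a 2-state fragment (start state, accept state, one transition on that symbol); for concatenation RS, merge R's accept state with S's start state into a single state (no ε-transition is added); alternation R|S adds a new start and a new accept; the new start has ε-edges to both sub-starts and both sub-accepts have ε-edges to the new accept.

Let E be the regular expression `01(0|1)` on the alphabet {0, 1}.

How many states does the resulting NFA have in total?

8

Bottom-up over the parse tree:
Each of the 4 symbol leaves contributes a 2-state fragment.
  0|1 : 6 states
  01(0|1) : 8 states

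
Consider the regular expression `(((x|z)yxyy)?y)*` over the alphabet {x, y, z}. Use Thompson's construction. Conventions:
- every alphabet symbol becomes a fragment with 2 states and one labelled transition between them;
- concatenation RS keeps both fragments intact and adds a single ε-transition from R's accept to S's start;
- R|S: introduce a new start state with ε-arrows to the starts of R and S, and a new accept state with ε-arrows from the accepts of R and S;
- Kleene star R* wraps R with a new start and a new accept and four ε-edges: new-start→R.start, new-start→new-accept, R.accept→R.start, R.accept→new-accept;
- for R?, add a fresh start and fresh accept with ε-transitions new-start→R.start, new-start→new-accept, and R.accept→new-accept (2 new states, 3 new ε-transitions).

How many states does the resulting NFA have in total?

20

By structural recursion:
Each of the 7 symbol leaves contributes a 2-state fragment.
  x|z → 6 states
  (x|z)yxyy → 14 states
  ((x|z)yxyy)? → 16 states
  ((x|z)yxyy)?y → 18 states
  (((x|z)yxyy)?y)* → 20 states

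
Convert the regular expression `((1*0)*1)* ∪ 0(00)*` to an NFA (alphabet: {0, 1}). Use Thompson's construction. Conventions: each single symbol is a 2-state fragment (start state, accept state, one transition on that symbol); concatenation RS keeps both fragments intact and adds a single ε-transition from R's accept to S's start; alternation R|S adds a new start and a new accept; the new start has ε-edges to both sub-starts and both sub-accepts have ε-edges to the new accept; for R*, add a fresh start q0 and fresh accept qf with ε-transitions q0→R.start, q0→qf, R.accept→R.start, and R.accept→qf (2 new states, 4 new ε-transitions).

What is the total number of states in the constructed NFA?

22

Bottom-up over the parse tree:
Each of the 6 symbol leaves contributes a 2-state fragment.
  1* → 4 states
  1*0 → 6 states
  (1*0)* → 8 states
  (1*0)*1 → 10 states
  ((1*0)*1)* → 12 states
  00 → 4 states
  (00)* → 6 states
  0(00)* → 8 states
  ((1*0)*1)* ∪ 0(00)* → 22 states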